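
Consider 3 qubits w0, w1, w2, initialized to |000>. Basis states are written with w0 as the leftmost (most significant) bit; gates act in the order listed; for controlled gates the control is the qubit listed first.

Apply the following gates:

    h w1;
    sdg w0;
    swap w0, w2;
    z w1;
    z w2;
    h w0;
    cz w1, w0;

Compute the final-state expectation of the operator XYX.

The expectation value of XYX is 0.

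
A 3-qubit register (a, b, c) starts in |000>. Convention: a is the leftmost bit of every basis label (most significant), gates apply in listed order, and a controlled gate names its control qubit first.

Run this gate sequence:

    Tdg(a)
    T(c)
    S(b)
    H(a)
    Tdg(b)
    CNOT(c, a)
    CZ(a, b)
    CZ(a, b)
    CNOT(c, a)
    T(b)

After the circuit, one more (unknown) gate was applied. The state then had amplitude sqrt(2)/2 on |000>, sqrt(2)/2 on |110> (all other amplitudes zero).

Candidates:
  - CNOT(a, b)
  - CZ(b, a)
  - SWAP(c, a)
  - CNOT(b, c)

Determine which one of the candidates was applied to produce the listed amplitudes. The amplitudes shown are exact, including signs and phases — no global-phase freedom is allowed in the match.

The applied gate was CNOT(a, b).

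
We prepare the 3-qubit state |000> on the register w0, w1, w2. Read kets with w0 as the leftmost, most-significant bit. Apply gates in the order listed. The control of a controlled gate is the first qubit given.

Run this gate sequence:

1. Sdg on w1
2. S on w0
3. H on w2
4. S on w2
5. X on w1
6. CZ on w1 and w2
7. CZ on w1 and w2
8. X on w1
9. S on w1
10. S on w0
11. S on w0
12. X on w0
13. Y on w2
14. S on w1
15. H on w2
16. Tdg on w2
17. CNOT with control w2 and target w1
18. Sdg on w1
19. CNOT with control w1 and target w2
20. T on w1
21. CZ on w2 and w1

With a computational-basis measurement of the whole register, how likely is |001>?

The probability of measuring |001> is 0.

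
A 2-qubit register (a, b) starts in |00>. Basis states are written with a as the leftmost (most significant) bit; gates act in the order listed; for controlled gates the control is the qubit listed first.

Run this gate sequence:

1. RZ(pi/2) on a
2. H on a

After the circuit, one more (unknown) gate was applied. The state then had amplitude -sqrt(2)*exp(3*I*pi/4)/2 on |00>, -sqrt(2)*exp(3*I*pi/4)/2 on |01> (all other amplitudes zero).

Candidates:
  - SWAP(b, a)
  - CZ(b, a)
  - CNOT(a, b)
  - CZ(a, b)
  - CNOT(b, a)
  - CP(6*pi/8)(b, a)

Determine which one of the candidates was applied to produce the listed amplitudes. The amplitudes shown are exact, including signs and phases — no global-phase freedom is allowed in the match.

The applied gate was SWAP(b, a).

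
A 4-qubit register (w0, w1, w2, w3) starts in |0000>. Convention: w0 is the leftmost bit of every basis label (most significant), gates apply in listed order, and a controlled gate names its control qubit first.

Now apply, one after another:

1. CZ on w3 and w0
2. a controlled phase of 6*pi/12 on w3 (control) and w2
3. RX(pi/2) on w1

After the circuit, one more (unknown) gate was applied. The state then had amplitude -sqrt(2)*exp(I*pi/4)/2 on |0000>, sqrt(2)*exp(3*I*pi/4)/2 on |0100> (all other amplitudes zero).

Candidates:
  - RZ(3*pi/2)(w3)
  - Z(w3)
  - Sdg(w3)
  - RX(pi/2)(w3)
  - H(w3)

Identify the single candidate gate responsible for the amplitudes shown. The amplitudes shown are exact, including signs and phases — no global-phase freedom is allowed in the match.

It was RZ(3*pi/2)(w3) that produced the state shown.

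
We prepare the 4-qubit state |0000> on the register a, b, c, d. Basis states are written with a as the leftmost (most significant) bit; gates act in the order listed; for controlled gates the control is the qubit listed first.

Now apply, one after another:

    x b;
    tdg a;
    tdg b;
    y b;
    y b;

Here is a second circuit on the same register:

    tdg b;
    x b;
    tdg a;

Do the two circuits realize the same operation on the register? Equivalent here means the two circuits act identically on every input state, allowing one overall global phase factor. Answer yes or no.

No, they are not equivalent — no single phase factor reconciles the two unitaries.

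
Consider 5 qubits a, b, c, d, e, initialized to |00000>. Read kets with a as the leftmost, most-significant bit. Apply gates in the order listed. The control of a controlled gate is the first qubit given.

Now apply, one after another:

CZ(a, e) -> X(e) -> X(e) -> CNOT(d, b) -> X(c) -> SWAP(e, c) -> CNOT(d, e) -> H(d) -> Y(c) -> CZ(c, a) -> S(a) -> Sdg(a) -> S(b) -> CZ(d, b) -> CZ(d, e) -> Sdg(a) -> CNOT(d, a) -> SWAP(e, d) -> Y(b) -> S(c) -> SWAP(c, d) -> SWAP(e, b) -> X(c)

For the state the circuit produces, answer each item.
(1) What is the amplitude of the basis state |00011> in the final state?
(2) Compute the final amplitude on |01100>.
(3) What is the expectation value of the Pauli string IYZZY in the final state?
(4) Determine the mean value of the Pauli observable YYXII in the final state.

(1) |00011> carries amplitude -sqrt(2)*I/2 in the final state.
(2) The amplitude on |01100> is 0.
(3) The observable IYZZY averages to 0.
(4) In the final state, YYXII has expectation 0.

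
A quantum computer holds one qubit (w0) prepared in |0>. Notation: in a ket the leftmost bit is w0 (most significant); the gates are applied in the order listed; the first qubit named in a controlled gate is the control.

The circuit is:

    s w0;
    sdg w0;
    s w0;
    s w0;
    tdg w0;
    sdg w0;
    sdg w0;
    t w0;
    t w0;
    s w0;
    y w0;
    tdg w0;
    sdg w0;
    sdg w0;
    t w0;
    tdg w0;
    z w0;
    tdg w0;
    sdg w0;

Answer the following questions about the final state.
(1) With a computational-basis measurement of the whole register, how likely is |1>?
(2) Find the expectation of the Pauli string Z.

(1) Outcome |1> occurs with probability 1.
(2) In the final state, Z has expectation -1.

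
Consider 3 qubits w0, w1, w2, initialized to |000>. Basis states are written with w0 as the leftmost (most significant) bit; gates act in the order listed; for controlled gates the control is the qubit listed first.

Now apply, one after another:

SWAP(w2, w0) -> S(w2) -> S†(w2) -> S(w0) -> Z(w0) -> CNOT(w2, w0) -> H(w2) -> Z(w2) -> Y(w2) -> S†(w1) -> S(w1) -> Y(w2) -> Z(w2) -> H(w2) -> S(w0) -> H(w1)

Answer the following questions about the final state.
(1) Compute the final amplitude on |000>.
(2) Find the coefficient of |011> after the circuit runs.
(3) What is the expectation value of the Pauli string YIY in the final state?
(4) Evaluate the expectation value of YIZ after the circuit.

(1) The amplitude on |000> is sqrt(2)/2. Key observation: the block from step 7 through step 14 cancels to the identity and can be dropped.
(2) The amplitude on |011> is 0.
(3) The observable YIY averages to 0.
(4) In the final state, YIZ has expectation 0.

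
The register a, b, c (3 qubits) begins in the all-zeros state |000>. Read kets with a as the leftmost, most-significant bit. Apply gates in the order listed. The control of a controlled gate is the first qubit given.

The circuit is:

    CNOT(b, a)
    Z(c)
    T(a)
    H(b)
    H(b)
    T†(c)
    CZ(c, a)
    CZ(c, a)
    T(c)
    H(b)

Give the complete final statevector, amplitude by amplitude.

The resulting statevector has amplitude sqrt(2)/2 on |000>, sqrt(2)/2 on |010>, and 0 on every other basis state. Key observation: gates 5-10 undo each other exactly, leaving only the rest of the circuit to track.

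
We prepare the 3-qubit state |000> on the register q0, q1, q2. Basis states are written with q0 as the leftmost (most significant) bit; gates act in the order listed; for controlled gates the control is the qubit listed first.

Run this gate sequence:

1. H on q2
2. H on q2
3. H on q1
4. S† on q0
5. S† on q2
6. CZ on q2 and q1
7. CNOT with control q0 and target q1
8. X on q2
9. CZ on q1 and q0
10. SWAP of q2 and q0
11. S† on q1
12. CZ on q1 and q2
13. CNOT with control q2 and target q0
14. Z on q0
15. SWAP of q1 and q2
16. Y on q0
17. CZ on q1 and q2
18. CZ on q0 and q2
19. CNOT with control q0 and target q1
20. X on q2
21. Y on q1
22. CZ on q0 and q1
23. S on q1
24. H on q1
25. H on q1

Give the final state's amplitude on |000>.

|000> carries amplitude 0 in the final state.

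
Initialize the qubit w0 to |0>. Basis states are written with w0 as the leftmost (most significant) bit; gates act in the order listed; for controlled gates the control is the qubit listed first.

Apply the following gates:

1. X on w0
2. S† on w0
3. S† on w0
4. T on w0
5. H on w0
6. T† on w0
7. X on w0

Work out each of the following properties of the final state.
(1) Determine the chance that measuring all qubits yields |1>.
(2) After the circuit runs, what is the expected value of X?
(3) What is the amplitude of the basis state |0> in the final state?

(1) A full measurement returns |1> with probability 1/2.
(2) The expectation value of X is -sqrt(2)/2.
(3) |0> carries amplitude sqrt(2)/2 in the final state.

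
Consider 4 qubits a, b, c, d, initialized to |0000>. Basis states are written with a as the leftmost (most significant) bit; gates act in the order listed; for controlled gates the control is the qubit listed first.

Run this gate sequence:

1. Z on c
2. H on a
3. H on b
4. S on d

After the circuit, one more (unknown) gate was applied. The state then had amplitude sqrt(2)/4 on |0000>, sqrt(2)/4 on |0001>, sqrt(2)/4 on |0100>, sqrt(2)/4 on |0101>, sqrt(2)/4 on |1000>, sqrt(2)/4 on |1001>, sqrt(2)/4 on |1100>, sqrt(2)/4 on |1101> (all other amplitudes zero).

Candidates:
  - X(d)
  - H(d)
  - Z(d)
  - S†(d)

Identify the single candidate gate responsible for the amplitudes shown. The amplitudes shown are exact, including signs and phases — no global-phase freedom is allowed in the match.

The applied gate was H(d).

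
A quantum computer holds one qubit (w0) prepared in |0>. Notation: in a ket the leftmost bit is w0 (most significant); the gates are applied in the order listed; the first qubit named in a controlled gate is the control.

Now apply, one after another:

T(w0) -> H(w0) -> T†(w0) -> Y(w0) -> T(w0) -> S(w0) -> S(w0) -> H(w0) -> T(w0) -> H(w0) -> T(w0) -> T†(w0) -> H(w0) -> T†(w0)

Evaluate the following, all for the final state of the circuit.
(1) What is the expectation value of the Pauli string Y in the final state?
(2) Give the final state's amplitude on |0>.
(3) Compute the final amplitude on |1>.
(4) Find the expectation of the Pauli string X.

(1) In the final state, Y has expectation -1. Key observation: steps 9-14 multiply out to the identity, so the circuit reduces to the remaining gates.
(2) The final state's coefficient on |0> equals (-1 + I)*exp(3*I*pi/4)/2.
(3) |1> carries amplitude -sqrt(2)/2 in the final state.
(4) In the final state, X has expectation 0.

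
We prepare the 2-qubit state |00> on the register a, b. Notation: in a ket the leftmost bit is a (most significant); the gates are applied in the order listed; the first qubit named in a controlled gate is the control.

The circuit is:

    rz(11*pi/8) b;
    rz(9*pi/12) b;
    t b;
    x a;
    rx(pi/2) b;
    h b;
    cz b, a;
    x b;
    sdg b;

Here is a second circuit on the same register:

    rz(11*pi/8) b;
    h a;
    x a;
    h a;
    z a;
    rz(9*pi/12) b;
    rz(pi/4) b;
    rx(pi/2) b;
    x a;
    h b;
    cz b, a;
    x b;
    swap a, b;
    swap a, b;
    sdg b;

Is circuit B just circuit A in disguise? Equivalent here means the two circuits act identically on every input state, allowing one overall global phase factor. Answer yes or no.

Yes, they are equivalent — the unitaries differ by at most a global phase.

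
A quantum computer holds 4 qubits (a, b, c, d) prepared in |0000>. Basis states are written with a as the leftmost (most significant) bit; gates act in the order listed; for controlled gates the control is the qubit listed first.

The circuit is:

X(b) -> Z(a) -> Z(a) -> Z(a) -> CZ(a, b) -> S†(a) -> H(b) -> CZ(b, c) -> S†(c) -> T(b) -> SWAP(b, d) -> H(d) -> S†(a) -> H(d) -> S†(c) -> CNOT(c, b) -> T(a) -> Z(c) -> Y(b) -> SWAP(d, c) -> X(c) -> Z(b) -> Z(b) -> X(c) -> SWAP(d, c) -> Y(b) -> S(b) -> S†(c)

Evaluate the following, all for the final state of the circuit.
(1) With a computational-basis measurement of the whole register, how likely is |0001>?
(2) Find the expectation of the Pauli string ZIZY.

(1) The probability of measuring |0001> is 1/2. Key observation: steps 19-26 multiply out to the identity, so the circuit reduces to the remaining gates.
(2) The observable ZIZY averages to -sqrt(2)/2.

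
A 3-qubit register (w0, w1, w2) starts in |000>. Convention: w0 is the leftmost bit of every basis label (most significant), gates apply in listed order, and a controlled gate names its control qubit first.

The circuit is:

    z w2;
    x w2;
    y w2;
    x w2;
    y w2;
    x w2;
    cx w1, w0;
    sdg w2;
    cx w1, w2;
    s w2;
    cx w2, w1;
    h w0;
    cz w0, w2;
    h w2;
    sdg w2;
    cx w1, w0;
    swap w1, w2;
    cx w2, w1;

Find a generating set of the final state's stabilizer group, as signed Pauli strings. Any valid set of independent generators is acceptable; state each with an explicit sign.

The stabilizer group can be generated by -XII, -IYI, -IIZ, among other valid generating sets.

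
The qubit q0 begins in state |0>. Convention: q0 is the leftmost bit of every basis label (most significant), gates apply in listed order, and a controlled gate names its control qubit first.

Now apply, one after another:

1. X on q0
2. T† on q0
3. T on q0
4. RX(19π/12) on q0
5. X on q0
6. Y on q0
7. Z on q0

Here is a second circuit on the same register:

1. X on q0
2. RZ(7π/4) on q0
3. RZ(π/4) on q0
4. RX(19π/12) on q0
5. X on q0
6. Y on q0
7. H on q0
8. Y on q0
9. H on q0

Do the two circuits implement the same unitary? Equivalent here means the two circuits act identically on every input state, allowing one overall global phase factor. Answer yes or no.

No, they are not equivalent — no single phase factor reconciles the two unitaries.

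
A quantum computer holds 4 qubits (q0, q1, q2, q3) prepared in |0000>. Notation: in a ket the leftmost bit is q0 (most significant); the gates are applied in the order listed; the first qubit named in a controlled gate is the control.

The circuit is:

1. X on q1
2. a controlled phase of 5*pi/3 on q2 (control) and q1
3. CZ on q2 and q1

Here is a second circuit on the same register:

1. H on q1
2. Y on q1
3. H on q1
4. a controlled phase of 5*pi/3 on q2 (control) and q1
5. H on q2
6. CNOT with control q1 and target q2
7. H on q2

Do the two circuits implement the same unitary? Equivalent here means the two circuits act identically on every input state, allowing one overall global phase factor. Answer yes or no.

No — the two circuits implement different unitaries, even allowing a global phase.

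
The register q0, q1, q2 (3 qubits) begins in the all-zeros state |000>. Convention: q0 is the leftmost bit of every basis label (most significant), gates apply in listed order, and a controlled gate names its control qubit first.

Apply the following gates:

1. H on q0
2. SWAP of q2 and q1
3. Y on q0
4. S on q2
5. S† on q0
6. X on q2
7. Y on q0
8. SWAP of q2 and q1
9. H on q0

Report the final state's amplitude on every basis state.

The resulting statevector has amplitude 1/2 - I/2 on |010>, -1/2 - I/2 on |110>, and 0 on every other basis state.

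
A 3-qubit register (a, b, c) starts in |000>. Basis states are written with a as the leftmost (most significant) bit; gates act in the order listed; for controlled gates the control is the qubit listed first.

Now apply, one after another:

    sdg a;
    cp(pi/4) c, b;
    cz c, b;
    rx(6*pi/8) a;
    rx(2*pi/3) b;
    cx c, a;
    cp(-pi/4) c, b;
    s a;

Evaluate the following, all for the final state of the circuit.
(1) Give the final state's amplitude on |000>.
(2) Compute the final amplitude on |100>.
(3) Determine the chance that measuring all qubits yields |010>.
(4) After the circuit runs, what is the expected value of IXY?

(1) The amplitude on |000> is sqrt(2 - sqrt(2))/4.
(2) The final state's coefficient on |100> equals sqrt(sqrt(2) + 2)/4.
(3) Outcome |010> occurs with probability 3/8 - 3*sqrt(2)/16.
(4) In the final state, IXY has expectation 0.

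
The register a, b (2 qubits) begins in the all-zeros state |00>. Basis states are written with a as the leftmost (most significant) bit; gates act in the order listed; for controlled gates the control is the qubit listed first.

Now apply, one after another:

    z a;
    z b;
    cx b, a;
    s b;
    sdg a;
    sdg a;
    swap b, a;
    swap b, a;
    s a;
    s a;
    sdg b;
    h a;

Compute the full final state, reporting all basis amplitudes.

After the circuit, the state carries amplitude sqrt(2)/2 on |00>, 0 on |01>, sqrt(2)/2 on |10>, 0 on |11>. Key observation: gates 4-11 undo each other exactly, leaving only the rest of the circuit to track.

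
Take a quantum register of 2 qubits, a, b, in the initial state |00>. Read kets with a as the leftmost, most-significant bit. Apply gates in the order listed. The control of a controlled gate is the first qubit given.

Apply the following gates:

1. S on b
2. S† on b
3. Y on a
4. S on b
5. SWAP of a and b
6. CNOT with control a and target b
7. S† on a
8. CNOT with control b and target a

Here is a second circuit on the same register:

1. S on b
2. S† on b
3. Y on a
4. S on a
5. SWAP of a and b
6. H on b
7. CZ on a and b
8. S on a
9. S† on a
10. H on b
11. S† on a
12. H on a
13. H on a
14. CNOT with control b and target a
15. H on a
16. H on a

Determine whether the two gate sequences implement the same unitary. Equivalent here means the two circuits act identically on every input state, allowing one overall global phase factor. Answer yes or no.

No: there is an input state on which the two circuits produce genuinely different outputs (not merely differing by a phase).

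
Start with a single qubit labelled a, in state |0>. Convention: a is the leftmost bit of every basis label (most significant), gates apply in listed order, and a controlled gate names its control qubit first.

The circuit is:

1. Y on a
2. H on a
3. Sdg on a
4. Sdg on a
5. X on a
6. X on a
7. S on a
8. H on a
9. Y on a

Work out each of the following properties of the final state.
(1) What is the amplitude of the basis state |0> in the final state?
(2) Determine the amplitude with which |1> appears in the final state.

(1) |0> carries amplitude 1/2 - I/2 in the final state.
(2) |1> carries amplitude -1/2 - I/2 in the final state.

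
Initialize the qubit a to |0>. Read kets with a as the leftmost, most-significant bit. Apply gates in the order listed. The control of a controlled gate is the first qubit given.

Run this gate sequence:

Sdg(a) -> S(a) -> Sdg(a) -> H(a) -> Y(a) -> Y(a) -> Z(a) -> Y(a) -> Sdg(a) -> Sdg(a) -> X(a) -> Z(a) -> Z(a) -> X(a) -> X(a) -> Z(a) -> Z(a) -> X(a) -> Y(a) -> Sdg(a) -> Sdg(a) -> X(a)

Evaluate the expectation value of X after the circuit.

The observable X averages to -1.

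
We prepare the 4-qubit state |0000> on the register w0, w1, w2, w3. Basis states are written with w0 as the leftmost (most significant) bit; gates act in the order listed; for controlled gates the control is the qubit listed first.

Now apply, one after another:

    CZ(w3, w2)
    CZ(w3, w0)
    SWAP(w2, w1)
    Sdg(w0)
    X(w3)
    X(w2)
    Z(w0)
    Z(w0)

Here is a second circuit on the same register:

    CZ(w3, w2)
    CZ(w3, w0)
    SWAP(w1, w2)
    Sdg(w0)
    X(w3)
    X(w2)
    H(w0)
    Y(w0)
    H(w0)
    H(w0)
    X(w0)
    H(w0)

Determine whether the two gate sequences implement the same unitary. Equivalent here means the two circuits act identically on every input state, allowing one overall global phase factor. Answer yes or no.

No — the two circuits implement different unitaries, even allowing a global phase.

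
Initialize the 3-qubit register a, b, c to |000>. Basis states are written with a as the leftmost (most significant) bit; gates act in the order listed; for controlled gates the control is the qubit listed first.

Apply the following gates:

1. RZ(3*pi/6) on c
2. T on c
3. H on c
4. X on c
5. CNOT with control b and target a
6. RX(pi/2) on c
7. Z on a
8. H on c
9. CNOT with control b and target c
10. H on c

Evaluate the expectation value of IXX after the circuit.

The observable IXX averages to 0.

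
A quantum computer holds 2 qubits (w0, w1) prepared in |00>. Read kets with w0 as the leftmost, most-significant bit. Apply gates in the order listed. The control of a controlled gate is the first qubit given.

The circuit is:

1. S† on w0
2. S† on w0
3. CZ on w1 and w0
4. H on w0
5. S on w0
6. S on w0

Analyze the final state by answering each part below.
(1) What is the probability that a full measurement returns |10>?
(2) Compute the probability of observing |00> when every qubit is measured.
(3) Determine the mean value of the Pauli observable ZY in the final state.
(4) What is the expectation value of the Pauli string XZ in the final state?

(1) Outcome |10> occurs with probability 1/2.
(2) A full measurement returns |00> with probability 1/2.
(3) The expectation value of ZY is 0.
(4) The expectation value of XZ is -1.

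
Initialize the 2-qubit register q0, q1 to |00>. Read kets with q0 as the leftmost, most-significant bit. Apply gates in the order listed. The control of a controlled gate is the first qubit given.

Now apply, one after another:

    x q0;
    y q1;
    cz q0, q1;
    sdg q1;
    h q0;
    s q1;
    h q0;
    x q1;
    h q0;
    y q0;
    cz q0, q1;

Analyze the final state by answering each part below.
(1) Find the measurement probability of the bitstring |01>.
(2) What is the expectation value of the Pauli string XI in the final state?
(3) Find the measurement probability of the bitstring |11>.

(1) A full measurement returns |01> with probability 0.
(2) In the final state, XI has expectation 1.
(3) Outcome |11> occurs with probability 0.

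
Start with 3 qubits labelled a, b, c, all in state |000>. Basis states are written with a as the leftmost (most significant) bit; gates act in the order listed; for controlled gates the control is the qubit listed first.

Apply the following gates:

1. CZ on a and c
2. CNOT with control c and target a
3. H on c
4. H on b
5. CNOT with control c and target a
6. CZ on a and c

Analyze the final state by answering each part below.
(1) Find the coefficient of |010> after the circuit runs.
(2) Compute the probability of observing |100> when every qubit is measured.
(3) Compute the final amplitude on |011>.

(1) The final state's coefficient on |010> equals 1/2.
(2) Outcome |100> occurs with probability 0.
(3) The final state's coefficient on |011> equals 0.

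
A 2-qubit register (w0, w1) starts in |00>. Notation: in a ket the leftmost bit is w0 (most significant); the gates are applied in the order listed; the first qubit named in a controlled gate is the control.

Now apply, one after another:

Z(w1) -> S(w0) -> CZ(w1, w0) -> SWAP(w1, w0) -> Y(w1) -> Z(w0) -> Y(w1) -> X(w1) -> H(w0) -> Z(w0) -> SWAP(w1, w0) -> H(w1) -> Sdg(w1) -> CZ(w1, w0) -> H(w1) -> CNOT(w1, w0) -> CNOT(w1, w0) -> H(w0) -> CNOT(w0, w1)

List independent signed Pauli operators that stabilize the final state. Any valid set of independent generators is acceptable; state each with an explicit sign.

One valid set of independent stabilizer generators is +XI, -IX (any independent generating set of the same group is equally correct). Key observation: steps 16-17 multiply out to the identity, so the circuit reduces to the remaining gates.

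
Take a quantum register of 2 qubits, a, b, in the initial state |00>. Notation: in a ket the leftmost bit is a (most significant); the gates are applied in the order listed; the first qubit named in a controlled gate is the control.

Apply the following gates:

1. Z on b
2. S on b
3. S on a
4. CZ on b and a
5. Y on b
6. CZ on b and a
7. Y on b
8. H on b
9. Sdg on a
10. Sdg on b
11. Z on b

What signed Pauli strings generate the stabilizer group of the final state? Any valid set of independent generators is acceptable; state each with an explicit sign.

The stabilizer group can be generated by +IY, +ZI, among other valid generating sets.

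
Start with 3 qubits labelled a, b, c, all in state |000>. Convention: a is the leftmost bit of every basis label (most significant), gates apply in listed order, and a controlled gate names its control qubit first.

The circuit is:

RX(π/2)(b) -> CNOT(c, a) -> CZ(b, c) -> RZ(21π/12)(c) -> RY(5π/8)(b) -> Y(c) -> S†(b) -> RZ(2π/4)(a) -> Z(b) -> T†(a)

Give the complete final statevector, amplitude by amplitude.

After the circuit, the state carries amplitude -sqrt(2)*(sin(3*pi/16) + I*cos(3*pi/16))*exp(3*I*pi/8)/2 on |001>, -sqrt(2)*(sin(3*pi/16) + I*cos(3*pi/16))*exp(3*I*pi/8)/2 on |011>, and 0 on every other basis state.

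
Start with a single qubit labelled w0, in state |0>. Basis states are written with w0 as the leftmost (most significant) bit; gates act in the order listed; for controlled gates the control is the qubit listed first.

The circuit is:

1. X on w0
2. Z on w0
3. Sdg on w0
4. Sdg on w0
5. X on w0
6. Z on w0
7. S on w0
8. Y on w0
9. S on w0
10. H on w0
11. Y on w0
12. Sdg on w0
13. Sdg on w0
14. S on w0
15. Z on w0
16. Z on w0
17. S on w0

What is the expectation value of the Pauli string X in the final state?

The observable X averages to 1.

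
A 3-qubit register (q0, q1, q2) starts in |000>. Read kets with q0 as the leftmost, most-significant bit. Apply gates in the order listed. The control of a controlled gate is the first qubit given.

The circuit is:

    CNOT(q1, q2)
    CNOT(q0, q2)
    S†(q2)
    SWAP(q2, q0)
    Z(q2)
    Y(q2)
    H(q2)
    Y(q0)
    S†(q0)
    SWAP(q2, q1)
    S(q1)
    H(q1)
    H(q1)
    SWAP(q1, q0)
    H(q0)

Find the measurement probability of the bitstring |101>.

A full measurement returns |101> with probability 0.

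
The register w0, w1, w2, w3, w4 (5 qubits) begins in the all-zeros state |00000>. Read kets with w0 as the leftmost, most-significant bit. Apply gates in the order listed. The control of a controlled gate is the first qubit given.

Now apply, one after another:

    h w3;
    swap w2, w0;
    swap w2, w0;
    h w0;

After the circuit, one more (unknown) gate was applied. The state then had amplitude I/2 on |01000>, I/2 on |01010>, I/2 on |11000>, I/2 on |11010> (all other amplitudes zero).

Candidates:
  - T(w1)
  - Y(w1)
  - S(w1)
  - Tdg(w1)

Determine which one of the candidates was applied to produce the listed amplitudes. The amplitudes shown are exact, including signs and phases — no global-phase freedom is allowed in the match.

The unique candidate consistent with the amplitudes is Y(w1). Key observation: the block from step 2 through step 3 cancels to the identity and can be dropped.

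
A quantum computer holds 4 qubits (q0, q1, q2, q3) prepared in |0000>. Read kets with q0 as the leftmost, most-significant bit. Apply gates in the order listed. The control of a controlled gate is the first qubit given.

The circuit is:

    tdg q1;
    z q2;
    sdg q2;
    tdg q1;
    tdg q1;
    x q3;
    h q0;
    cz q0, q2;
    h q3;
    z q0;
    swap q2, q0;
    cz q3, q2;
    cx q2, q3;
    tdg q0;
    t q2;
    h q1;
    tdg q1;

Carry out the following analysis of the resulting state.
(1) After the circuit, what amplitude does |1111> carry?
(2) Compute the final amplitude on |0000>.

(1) |1111> carries amplitude 0 in the final state.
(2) The final state's coefficient on |0000> equals sqrt(2)/4.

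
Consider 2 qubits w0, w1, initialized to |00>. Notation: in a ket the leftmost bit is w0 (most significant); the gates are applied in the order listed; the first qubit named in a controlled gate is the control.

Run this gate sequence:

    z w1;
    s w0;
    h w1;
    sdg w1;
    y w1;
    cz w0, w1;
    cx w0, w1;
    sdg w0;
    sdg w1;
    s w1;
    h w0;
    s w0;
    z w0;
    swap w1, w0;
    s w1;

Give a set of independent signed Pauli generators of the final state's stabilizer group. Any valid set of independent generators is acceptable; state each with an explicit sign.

One valid set of independent stabilizer generators is -YI, +IX (any independent generating set of the same group is equally correct).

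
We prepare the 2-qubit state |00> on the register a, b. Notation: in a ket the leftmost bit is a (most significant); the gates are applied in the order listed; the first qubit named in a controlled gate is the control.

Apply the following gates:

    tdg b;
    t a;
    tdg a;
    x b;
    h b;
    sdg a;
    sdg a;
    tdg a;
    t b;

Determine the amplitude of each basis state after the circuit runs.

The resulting statevector has amplitude sqrt(2)/2 on |00>, -sqrt(2)*exp(I*pi/4)/2 on |01>, 0 on |10>, 0 on |11>.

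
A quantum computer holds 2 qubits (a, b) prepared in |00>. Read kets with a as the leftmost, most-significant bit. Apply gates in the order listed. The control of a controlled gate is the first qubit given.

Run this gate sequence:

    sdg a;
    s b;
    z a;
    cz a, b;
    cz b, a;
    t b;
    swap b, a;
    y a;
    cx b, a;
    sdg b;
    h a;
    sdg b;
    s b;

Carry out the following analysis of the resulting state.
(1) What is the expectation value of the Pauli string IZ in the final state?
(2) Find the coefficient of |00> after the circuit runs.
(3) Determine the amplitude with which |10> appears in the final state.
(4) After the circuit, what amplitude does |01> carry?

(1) The observable IZ averages to 1.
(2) The final state's coefficient on |00> equals sqrt(2)*I/2.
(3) The final state's coefficient on |10> equals -sqrt(2)*I/2.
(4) |01> carries amplitude 0 in the final state.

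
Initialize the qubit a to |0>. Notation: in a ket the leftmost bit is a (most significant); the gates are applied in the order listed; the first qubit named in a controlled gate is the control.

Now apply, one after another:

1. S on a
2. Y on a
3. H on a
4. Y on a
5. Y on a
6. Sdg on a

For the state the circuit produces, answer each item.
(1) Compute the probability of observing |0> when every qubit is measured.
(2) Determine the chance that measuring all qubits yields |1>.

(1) A full measurement returns |0> with probability 1/2.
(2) The probability of measuring |1> is 1/2.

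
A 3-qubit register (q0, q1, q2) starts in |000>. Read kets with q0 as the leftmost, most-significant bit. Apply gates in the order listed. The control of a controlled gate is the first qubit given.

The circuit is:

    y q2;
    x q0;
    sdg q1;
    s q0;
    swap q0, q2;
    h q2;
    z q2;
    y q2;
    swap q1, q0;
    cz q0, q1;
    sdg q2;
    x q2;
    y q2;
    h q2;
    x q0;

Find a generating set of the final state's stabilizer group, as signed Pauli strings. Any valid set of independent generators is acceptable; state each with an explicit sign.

The stabilizer group can be generated by +IIY, -ZII, -IZI, among other valid generating sets.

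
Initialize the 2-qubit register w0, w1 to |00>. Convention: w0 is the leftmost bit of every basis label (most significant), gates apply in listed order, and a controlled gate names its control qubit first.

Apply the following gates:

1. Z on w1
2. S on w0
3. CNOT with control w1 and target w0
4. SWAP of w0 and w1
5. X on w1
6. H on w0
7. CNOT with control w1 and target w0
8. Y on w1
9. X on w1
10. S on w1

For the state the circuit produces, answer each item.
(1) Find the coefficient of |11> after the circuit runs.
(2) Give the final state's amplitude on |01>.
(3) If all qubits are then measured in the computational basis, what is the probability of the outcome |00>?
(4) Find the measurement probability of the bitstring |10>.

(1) The final state's coefficient on |11> equals sqrt(2)/2.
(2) |01> carries amplitude sqrt(2)/2 in the final state.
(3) A full measurement returns |00> with probability 0.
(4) Outcome |10> occurs with probability 0.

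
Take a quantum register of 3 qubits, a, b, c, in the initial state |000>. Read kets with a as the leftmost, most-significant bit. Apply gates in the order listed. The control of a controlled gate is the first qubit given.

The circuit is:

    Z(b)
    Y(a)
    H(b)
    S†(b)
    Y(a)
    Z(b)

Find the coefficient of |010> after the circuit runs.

|010> carries amplitude sqrt(2)*I/2 in the final state.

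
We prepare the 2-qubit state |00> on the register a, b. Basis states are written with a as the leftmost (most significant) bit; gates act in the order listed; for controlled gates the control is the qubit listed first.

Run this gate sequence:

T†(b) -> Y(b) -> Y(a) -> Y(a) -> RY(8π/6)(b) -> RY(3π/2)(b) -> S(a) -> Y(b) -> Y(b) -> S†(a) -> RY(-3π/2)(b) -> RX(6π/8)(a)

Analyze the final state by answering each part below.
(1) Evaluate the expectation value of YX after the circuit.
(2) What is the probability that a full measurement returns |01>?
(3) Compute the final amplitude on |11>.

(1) In the final state, YX has expectation -sqrt(6)/4. Key observation: gates 6-11 undo each other exactly, leaving only the rest of the circuit to track.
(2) A full measurement returns |01> with probability 1/8 - sqrt(2)/16.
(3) The amplitude on |11> is -sqrt(sqrt(2) + 2)/4.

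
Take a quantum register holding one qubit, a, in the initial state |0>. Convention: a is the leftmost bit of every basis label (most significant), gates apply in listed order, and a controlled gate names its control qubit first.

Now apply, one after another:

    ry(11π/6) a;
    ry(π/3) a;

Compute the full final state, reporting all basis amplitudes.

The final amplitudes are -sqrt(6)/4 - sqrt(2)/4 on |0>, -sqrt(6)/4 + sqrt(2)/4 on |1>.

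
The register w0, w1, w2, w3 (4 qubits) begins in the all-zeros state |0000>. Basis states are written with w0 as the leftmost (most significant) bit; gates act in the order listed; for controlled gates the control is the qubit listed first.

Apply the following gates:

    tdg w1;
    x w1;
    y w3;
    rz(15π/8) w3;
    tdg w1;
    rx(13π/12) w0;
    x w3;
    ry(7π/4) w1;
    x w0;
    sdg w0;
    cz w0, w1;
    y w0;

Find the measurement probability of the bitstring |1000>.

Outcome |1000> occurs with probability -sqrt(3)/16 - sqrt(2)/16 + sqrt(6)/16 + 3/16.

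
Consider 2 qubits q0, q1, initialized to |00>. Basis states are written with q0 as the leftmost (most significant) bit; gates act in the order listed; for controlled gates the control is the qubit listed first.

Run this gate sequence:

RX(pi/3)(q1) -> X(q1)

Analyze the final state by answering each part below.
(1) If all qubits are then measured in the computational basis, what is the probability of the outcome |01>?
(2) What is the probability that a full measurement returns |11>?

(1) A full measurement returns |01> with probability 3/4.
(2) Outcome |11> occurs with probability 0.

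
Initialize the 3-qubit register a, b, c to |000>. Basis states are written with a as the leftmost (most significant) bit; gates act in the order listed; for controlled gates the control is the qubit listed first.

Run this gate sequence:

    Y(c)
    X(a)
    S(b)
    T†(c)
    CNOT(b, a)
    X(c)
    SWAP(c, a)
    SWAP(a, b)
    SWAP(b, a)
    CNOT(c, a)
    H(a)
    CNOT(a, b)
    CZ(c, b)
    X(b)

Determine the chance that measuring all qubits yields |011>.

A full measurement returns |011> with probability 1/2.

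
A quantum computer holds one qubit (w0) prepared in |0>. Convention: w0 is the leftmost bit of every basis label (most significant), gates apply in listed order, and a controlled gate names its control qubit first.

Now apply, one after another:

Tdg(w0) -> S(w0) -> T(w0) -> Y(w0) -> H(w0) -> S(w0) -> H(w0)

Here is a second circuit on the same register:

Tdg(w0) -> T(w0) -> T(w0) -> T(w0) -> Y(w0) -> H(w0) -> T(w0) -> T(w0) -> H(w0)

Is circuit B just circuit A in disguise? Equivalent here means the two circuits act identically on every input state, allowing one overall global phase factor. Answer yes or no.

Yes, they are equivalent — the unitaries differ by at most a global phase.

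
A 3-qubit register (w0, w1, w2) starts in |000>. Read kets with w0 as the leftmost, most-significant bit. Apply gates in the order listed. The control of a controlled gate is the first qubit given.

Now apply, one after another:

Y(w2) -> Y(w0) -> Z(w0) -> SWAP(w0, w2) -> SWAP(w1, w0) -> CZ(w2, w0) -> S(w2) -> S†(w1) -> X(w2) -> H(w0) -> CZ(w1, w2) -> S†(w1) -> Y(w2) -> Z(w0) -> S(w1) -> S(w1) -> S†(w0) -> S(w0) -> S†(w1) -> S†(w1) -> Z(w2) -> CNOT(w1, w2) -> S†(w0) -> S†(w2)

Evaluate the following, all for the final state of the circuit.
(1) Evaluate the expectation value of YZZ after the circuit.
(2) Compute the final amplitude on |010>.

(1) The expectation value of YZZ is -1.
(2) The final state's coefficient on |010> equals -sqrt(2)/2.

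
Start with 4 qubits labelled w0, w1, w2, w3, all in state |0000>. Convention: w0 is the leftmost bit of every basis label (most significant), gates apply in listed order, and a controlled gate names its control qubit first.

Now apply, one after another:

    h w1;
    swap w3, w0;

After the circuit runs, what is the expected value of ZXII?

In the final state, ZXII has expectation 1.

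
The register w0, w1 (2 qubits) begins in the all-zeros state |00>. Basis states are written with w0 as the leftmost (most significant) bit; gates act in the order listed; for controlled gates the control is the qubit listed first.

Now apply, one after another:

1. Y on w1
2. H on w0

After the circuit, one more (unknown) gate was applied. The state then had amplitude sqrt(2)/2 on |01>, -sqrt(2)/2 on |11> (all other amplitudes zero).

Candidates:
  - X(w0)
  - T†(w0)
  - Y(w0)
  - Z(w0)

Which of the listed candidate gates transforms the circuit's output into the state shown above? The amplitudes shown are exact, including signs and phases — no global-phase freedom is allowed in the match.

The unique candidate consistent with the amplitudes is Y(w0).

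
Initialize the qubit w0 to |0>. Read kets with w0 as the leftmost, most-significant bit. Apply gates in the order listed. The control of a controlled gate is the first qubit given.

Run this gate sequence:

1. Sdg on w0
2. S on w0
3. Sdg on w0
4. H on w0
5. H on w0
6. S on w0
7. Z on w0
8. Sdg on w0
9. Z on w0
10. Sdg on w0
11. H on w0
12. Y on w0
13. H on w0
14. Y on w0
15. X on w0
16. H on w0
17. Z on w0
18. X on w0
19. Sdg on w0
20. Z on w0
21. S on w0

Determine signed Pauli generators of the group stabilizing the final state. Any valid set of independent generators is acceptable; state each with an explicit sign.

The final state is stabilized by the group generated by -X; other independent generating sets are equally valid.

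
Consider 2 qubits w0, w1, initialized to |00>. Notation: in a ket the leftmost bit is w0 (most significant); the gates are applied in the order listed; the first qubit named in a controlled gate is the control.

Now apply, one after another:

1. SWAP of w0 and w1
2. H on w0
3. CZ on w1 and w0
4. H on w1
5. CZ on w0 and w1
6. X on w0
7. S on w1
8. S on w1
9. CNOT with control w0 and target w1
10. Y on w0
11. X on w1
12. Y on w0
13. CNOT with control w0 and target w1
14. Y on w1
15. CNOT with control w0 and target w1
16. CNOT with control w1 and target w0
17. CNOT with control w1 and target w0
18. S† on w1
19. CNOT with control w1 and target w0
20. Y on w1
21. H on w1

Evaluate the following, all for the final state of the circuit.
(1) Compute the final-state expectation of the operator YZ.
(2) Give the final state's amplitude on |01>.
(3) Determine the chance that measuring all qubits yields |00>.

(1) The observable YZ averages to -1.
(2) The amplitude on |01> is sqrt(2)*(-1 + I)/4.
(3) The probability of measuring |00> is 1/4.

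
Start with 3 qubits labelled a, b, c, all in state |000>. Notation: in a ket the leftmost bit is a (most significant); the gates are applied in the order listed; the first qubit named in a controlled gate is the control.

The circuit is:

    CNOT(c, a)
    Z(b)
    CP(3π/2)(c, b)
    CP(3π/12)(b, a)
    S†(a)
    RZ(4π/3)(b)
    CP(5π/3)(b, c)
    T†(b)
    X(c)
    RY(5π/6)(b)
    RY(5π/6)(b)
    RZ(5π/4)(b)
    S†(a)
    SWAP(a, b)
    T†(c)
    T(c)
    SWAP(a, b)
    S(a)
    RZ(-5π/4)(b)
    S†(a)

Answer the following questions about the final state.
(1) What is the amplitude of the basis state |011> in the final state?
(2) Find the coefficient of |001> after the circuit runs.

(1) |011> carries amplitude -exp(I*pi/3)/2 in the final state.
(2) The final state's coefficient on |001> equals sqrt(3)*exp(I*pi/3)/2.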